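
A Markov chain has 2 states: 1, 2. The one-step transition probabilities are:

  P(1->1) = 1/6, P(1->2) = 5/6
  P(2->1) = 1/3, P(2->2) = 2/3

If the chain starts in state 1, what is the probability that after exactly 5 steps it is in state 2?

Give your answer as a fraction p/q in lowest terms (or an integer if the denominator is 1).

Computing P^5 by repeated multiplication:
P^1 =
  1: [1/6, 5/6]
  2: [1/3, 2/3]
P^2 =
  1: [11/36, 25/36]
  2: [5/18, 13/18]
P^3 =
  1: [61/216, 155/216]
  2: [31/108, 77/108]
P^4 =
  1: [371/1296, 925/1296]
  2: [185/648, 463/648]
P^5 =
  1: [2221/7776, 5555/7776]
  2: [1111/3888, 2777/3888]

(P^5)[1 -> 2] = 5555/7776

Answer: 5555/7776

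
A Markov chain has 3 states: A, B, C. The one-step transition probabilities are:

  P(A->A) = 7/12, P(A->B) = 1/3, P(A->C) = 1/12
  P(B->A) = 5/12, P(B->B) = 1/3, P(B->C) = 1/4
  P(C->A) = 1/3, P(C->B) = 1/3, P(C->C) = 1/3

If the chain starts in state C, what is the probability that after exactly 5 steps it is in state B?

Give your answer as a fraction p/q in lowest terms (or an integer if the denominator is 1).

Answer: 1/3

Derivation:
Computing P^5 by repeated multiplication:
P^1 =
  A: [7/12, 1/3, 1/12]
  B: [5/12, 1/3, 1/4]
  C: [1/3, 1/3, 1/3]
P^2 =
  A: [73/144, 1/3, 23/144]
  B: [67/144, 1/3, 29/144]
  C: [4/9, 1/3, 2/9]
P^3 =
  A: [281/576, 1/3, 103/576]
  B: [275/576, 1/3, 109/576]
  C: [17/36, 1/3, 7/36]
P^4 =
  A: [371/768, 1/3, 47/256]
  B: [123/256, 1/3, 143/768]
  C: [23/48, 1/3, 3/16]
P^5 =
  A: [4441/9216, 1/3, 1703/9216]
  B: [4435/9216, 1/3, 1709/9216]
  C: [277/576, 1/3, 107/576]

(P^5)[C -> B] = 1/3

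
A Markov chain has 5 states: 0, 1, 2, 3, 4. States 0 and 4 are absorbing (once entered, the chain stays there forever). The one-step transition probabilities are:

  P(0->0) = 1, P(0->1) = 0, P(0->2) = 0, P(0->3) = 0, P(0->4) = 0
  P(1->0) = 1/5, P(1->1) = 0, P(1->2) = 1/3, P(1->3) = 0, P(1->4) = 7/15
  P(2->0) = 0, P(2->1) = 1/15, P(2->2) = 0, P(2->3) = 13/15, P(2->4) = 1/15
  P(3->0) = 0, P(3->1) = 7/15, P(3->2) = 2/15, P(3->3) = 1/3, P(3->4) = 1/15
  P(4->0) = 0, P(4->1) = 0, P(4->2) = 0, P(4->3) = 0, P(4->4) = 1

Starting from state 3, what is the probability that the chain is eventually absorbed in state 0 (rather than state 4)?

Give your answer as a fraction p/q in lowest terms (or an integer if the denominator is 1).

Answer: 321/1355

Derivation:
Let a_i = P(absorbed in 0 | start in state i).
Boundary conditions: a_0 = 1, a_4 = 0.
For each transient state i, a_i = sum_j P(i->j) * a_j:
  a_1 = 1/5*a_0 + 0*a_1 + 1/3*a_2 + 0*a_3 + 7/15*a_4
  a_2 = 0*a_0 + 1/15*a_1 + 0*a_2 + 13/15*a_3 + 1/15*a_4
  a_3 = 0*a_0 + 7/15*a_1 + 2/15*a_2 + 1/3*a_3 + 1/15*a_4

Substituting a_0 = 1 and a_4 = 0, rearrange to (I - Q) a = r where r[i] = P(i -> 0):
  [1, -1/3, 0] . (a_1, a_2, a_3) = 1/5
  [-1/15, 1, -13/15] . (a_1, a_2, a_3) = 0
  [-7/15, -2/15, 2/3] . (a_1, a_2, a_3) = 0

Solving yields:
  a_1 = 372/1355
  a_2 = 303/1355
  a_3 = 321/1355

Starting state is 3, so the absorption probability is a_3 = 321/1355.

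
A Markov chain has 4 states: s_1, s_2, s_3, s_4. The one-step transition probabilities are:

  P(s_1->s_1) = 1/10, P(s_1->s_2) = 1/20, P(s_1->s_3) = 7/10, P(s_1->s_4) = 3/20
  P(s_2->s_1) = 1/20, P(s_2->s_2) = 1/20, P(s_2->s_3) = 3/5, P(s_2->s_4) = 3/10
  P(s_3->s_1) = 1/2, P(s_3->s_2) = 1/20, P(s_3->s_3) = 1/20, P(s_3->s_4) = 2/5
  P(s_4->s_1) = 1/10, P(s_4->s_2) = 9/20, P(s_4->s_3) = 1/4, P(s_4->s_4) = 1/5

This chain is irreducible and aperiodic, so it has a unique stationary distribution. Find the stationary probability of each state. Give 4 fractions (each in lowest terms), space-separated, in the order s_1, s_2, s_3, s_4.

Answer: 363/1591 253/1591 4331/12728 3469/12728

Derivation:
The stationary distribution satisfies pi = pi * P, i.e.:
  pi_s_1 = 1/10*pi_s_1 + 1/20*pi_s_2 + 1/2*pi_s_3 + 1/10*pi_s_4
  pi_s_2 = 1/20*pi_s_1 + 1/20*pi_s_2 + 1/20*pi_s_3 + 9/20*pi_s_4
  pi_s_3 = 7/10*pi_s_1 + 3/5*pi_s_2 + 1/20*pi_s_3 + 1/4*pi_s_4
  pi_s_4 = 3/20*pi_s_1 + 3/10*pi_s_2 + 2/5*pi_s_3 + 1/5*pi_s_4
with normalization: pi_s_1 + pi_s_2 + pi_s_3 + pi_s_4 = 1.

Using the first 3 balance equations plus normalization, the linear system A*pi = b is:
  [-9/10, 1/20, 1/2, 1/10] . pi = 0
  [1/20, -19/20, 1/20, 9/20] . pi = 0
  [7/10, 3/5, -19/20, 1/4] . pi = 0
  [1, 1, 1, 1] . pi = 1

Solving yields:
  pi_s_1 = 363/1591
  pi_s_2 = 253/1591
  pi_s_3 = 4331/12728
  pi_s_4 = 3469/12728

Verification (pi * P):
  363/1591*1/10 + 253/1591*1/20 + 4331/12728*1/2 + 3469/12728*1/10 = 363/1591 = pi_s_1  (ok)
  363/1591*1/20 + 253/1591*1/20 + 4331/12728*1/20 + 3469/12728*9/20 = 253/1591 = pi_s_2  (ok)
  363/1591*7/10 + 253/1591*3/5 + 4331/12728*1/20 + 3469/12728*1/4 = 4331/12728 = pi_s_3  (ok)
  363/1591*3/20 + 253/1591*3/10 + 4331/12728*2/5 + 3469/12728*1/5 = 3469/12728 = pi_s_4  (ok)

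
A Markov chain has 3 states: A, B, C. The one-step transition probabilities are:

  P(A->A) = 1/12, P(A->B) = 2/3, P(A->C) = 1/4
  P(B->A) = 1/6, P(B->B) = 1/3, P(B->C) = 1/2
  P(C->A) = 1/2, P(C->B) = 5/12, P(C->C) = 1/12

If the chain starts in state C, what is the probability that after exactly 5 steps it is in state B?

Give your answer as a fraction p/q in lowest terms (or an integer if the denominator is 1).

Computing P^5 by repeated multiplication:
P^1 =
  A: [1/12, 2/3, 1/4]
  B: [1/6, 1/3, 1/2]
  C: [1/2, 5/12, 1/12]
P^2 =
  A: [35/144, 55/144, 3/8]
  B: [23/72, 31/72, 1/4]
  C: [11/72, 73/144, 49/144]
P^3 =
  A: [469/1728, 385/864, 163/576]
  B: [193/864, 199/432, 91/288]
  C: [77/288, 713/1728, 553/1728]
P^4 =
  A: [4943/20736, 9277/20736, 181/576]
  B: [2627/10368, 4501/10368, 5/16]
  C: [2603/10368, 9313/20736, 6217/20736]
P^5 =
  A: [62593/248832, 6827/15552, 25669/82944]
  B: [31069/124416, 13805/31104, 12709/41472]
  C: [10189/41472, 109985/248832, 77713/248832]

(P^5)[C -> B] = 109985/248832

Answer: 109985/248832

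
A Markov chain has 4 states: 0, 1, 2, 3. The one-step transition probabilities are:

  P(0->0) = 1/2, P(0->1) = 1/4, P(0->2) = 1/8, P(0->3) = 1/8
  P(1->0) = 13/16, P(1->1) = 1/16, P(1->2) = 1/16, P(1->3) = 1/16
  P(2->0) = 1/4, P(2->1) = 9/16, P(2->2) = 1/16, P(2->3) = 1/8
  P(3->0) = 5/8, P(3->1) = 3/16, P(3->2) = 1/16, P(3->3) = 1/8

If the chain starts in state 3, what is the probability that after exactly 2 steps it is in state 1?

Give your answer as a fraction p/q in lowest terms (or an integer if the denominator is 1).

Computing P^2 by repeated multiplication:
P^1 =
  0: [1/2, 1/4, 1/8, 1/8]
  1: [13/16, 1/16, 1/16, 1/16]
  2: [1/4, 9/16, 1/16, 1/8]
  3: [5/8, 3/16, 1/16, 1/8]
P^2 =
  0: [9/16, 15/64, 3/32, 7/64]
  1: [131/256, 65/256, 29/256, 31/256]
  2: [173/256, 5/32, 5/64, 23/256]
  3: [143/256, 29/128, 13/128, 29/256]

(P^2)[3 -> 1] = 29/128

Answer: 29/128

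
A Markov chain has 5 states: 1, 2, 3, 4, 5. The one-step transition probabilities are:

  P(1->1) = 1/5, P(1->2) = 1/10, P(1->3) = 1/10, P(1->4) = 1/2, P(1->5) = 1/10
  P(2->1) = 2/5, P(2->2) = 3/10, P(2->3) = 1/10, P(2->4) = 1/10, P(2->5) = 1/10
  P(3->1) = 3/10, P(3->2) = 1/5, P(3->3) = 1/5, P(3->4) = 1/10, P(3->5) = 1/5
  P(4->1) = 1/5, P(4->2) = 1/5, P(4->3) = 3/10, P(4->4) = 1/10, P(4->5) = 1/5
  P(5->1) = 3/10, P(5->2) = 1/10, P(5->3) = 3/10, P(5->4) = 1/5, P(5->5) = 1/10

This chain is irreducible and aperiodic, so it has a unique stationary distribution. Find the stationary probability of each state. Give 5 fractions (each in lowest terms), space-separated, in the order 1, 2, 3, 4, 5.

Answer: 1513/5632 995/5632 135/704 39/176 199/1408

Derivation:
The stationary distribution satisfies pi = pi * P, i.e.:
  pi_1 = 1/5*pi_1 + 2/5*pi_2 + 3/10*pi_3 + 1/5*pi_4 + 3/10*pi_5
  pi_2 = 1/10*pi_1 + 3/10*pi_2 + 1/5*pi_3 + 1/5*pi_4 + 1/10*pi_5
  pi_3 = 1/10*pi_1 + 1/10*pi_2 + 1/5*pi_3 + 3/10*pi_4 + 3/10*pi_5
  pi_4 = 1/2*pi_1 + 1/10*pi_2 + 1/10*pi_3 + 1/10*pi_4 + 1/5*pi_5
  pi_5 = 1/10*pi_1 + 1/10*pi_2 + 1/5*pi_3 + 1/5*pi_4 + 1/10*pi_5
with normalization: pi_1 + pi_2 + pi_3 + pi_4 + pi_5 = 1.

Using the first 4 balance equations plus normalization, the linear system A*pi = b is:
  [-4/5, 2/5, 3/10, 1/5, 3/10] . pi = 0
  [1/10, -7/10, 1/5, 1/5, 1/10] . pi = 0
  [1/10, 1/10, -4/5, 3/10, 3/10] . pi = 0
  [1/2, 1/10, 1/10, -9/10, 1/5] . pi = 0
  [1, 1, 1, 1, 1] . pi = 1

Solving yields:
  pi_1 = 1513/5632
  pi_2 = 995/5632
  pi_3 = 135/704
  pi_4 = 39/176
  pi_5 = 199/1408

Verification (pi * P):
  1513/5632*1/5 + 995/5632*2/5 + 135/704*3/10 + 39/176*1/5 + 199/1408*3/10 = 1513/5632 = pi_1  (ok)
  1513/5632*1/10 + 995/5632*3/10 + 135/704*1/5 + 39/176*1/5 + 199/1408*1/10 = 995/5632 = pi_2  (ok)
  1513/5632*1/10 + 995/5632*1/10 + 135/704*1/5 + 39/176*3/10 + 199/1408*3/10 = 135/704 = pi_3  (ok)
  1513/5632*1/2 + 995/5632*1/10 + 135/704*1/10 + 39/176*1/10 + 199/1408*1/5 = 39/176 = pi_4  (ok)
  1513/5632*1/10 + 995/5632*1/10 + 135/704*1/5 + 39/176*1/5 + 199/1408*1/10 = 199/1408 = pi_5  (ok)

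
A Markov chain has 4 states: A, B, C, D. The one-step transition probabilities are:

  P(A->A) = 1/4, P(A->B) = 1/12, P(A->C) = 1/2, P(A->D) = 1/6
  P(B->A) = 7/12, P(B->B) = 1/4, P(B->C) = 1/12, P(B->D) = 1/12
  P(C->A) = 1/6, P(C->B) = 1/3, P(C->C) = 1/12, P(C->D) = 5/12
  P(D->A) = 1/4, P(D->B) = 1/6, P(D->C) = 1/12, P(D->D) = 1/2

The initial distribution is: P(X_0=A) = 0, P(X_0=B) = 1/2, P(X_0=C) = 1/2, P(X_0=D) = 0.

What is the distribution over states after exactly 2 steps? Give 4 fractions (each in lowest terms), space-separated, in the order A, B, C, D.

Answer: 49/144 25/144 23/96 71/288

Derivation:
Propagating the distribution step by step (d_{t+1} = d_t * P):
d_0 = (A=0, B=1/2, C=1/2, D=0)
  d_1[A] = 0*1/4 + 1/2*7/12 + 1/2*1/6 + 0*1/4 = 3/8
  d_1[B] = 0*1/12 + 1/2*1/4 + 1/2*1/3 + 0*1/6 = 7/24
  d_1[C] = 0*1/2 + 1/2*1/12 + 1/2*1/12 + 0*1/12 = 1/12
  d_1[D] = 0*1/6 + 1/2*1/12 + 1/2*5/12 + 0*1/2 = 1/4
d_1 = (A=3/8, B=7/24, C=1/12, D=1/4)
  d_2[A] = 3/8*1/4 + 7/24*7/12 + 1/12*1/6 + 1/4*1/4 = 49/144
  d_2[B] = 3/8*1/12 + 7/24*1/4 + 1/12*1/3 + 1/4*1/6 = 25/144
  d_2[C] = 3/8*1/2 + 7/24*1/12 + 1/12*1/12 + 1/4*1/12 = 23/96
  d_2[D] = 3/8*1/6 + 7/24*1/12 + 1/12*5/12 + 1/4*1/2 = 71/288
d_2 = (A=49/144, B=25/144, C=23/96, D=71/288)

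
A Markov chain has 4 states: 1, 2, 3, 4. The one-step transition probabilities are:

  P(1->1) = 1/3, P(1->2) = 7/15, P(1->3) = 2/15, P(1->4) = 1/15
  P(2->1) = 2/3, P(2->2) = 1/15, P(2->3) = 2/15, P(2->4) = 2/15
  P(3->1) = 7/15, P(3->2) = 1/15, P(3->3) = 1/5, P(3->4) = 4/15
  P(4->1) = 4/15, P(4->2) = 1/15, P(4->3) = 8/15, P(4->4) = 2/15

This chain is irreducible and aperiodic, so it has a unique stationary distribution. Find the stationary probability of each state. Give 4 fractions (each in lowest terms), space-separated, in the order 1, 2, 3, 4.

Answer: 277/643 461/1929 128/643 253/1929

Derivation:
The stationary distribution satisfies pi = pi * P, i.e.:
  pi_1 = 1/3*pi_1 + 2/3*pi_2 + 7/15*pi_3 + 4/15*pi_4
  pi_2 = 7/15*pi_1 + 1/15*pi_2 + 1/15*pi_3 + 1/15*pi_4
  pi_3 = 2/15*pi_1 + 2/15*pi_2 + 1/5*pi_3 + 8/15*pi_4
  pi_4 = 1/15*pi_1 + 2/15*pi_2 + 4/15*pi_3 + 2/15*pi_4
with normalization: pi_1 + pi_2 + pi_3 + pi_4 = 1.

Using the first 3 balance equations plus normalization, the linear system A*pi = b is:
  [-2/3, 2/3, 7/15, 4/15] . pi = 0
  [7/15, -14/15, 1/15, 1/15] . pi = 0
  [2/15, 2/15, -4/5, 8/15] . pi = 0
  [1, 1, 1, 1] . pi = 1

Solving yields:
  pi_1 = 277/643
  pi_2 = 461/1929
  pi_3 = 128/643
  pi_4 = 253/1929

Verification (pi * P):
  277/643*1/3 + 461/1929*2/3 + 128/643*7/15 + 253/1929*4/15 = 277/643 = pi_1  (ok)
  277/643*7/15 + 461/1929*1/15 + 128/643*1/15 + 253/1929*1/15 = 461/1929 = pi_2  (ok)
  277/643*2/15 + 461/1929*2/15 + 128/643*1/5 + 253/1929*8/15 = 128/643 = pi_3  (ok)
  277/643*1/15 + 461/1929*2/15 + 128/643*4/15 + 253/1929*2/15 = 253/1929 = pi_4  (ok)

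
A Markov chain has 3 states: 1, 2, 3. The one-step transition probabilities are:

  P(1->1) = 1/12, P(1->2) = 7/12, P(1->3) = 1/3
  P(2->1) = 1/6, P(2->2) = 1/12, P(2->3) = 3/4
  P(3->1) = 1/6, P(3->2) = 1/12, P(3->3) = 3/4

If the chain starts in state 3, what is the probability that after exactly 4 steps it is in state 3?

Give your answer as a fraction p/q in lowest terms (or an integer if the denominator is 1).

Answer: 7111/10368

Derivation:
Computing P^4 by repeated multiplication:
P^1 =
  1: [1/12, 7/12, 1/3]
  2: [1/6, 1/12, 3/4]
  3: [1/6, 1/12, 3/4]
P^2 =
  1: [23/144, 1/8, 103/144]
  2: [11/72, 1/6, 49/72]
  3: [11/72, 1/6, 49/72]
P^3 =
  1: [265/1728, 47/288, 1181/1728]
  2: [133/864, 23/144, 593/864]
  3: [133/864, 23/144, 593/864]
P^4 =
  1: [3191/20736, 553/3456, 14227/20736]
  2: [1595/10368, 277/1728, 7111/10368]
  3: [1595/10368, 277/1728, 7111/10368]

(P^4)[3 -> 3] = 7111/10368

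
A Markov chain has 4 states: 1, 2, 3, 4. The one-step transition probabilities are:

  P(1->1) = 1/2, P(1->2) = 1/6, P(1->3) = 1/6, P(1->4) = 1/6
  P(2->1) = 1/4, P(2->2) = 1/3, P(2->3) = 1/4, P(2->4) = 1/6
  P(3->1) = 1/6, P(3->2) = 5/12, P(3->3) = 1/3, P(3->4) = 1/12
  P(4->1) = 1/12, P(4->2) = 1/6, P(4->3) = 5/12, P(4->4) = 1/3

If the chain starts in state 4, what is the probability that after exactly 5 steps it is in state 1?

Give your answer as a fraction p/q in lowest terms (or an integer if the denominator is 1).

Computing P^5 by repeated multiplication:
P^1 =
  1: [1/2, 1/6, 1/6, 1/6]
  2: [1/4, 1/3, 1/4, 1/6]
  3: [1/6, 5/12, 1/3, 1/12]
  4: [1/12, 1/6, 5/12, 1/3]
P^2 =
  1: [1/3, 17/72, 1/4, 13/72]
  2: [19/72, 41/144, 5/18, 25/144]
  3: [1/4, 23/72, 5/18, 11/72]
  4: [13/72, 43/144, 1/3, 3/16]
P^3 =
  1: [61/216, 29/108, 59/216, 19/108]
  2: [19/72, 245/864, 121/432, 149/864]
  3: [19/72, 125/432, 5/18, 73/432]
  4: [17/72, 259/864, 127/432, 49/288]
P^4 =
  1: [29/108, 725/2592, 361/1296, 449/2592]
  2: [19/72, 23/81, 121/432, 223/1296]
  3: [343/1296, 737/2592, 181/648, 445/2592]
  4: [83/324, 47/162, 367/1296, 221/1296]
P^5 =
  1: [229/864, 275/972, 725/2592, 335/1944]
  2: [4105/15552, 4417/15552, 4355/15552, 2675/15552]
  3: [685/2592, 4415/15552, 68/243, 2675/15552]
  4: [4075/15552, 4445/15552, 485/1728, 889/5184]

(P^5)[4 -> 1] = 4075/15552

Answer: 4075/15552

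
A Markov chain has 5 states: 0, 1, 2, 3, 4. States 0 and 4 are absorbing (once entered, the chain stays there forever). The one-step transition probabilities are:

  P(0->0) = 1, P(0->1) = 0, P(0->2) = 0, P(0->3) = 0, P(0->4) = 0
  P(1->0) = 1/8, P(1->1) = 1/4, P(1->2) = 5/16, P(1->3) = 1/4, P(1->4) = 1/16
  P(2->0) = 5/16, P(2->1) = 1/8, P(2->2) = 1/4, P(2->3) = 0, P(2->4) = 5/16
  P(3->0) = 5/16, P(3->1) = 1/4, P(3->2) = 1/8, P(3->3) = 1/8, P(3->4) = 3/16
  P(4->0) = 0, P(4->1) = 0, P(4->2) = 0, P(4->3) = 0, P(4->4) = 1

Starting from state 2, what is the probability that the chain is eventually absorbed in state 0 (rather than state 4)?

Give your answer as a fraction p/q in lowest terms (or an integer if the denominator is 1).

Let a_i = P(absorbed in 0 | start in state i).
Boundary conditions: a_0 = 1, a_4 = 0.
For each transient state i, a_i = sum_j P(i->j) * a_j:
  a_1 = 1/8*a_0 + 1/4*a_1 + 5/16*a_2 + 1/4*a_3 + 1/16*a_4
  a_2 = 5/16*a_0 + 1/8*a_1 + 1/4*a_2 + 0*a_3 + 5/16*a_4
  a_3 = 5/16*a_0 + 1/4*a_1 + 1/8*a_2 + 1/8*a_3 + 3/16*a_4

Substituting a_0 = 1 and a_4 = 0, rearrange to (I - Q) a = r where r[i] = P(i -> 0):
  [3/4, -5/16, -1/4] . (a_1, a_2, a_3) = 1/8
  [-1/8, 3/4, 0] . (a_1, a_2, a_3) = 5/16
  [-1/4, -1/8, 7/8] . (a_1, a_2, a_3) = 5/16

Solving yields:
  a_1 = 161/278
  a_2 = 214/417
  a_3 = 497/834

Starting state is 2, so the absorption probability is a_2 = 214/417.

Answer: 214/417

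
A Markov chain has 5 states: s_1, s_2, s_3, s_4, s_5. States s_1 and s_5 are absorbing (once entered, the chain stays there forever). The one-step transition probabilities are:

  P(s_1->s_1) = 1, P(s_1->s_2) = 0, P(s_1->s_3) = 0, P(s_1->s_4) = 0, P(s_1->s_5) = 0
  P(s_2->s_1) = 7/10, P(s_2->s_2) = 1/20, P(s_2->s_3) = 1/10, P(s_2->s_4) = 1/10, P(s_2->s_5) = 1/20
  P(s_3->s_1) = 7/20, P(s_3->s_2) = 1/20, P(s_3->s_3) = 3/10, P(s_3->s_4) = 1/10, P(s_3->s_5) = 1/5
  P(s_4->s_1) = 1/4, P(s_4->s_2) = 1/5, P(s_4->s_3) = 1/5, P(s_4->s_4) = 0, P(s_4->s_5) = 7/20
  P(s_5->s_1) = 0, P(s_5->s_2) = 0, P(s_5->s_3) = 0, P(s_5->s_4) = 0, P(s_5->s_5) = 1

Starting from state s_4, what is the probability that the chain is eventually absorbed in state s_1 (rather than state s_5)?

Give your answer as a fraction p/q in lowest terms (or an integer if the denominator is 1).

Answer: 229/416

Derivation:
Let a_i = P(absorbed in s_1 | start in state i).
Boundary conditions: a_s_1 = 1, a_s_5 = 0.
For each transient state i, a_i = sum_j P(i->j) * a_j:
  a_s_2 = 7/10*a_s_1 + 1/20*a_s_2 + 1/10*a_s_3 + 1/10*a_s_4 + 1/20*a_s_5
  a_s_3 = 7/20*a_s_1 + 1/20*a_s_2 + 3/10*a_s_3 + 1/10*a_s_4 + 1/5*a_s_5
  a_s_4 = 1/4*a_s_1 + 1/5*a_s_2 + 1/5*a_s_3 + 0*a_s_4 + 7/20*a_s_5

Substituting a_s_1 = 1 and a_s_5 = 0, rearrange to (I - Q) a = r where r[i] = P(i -> s_1):
  [19/20, -1/10, -1/10] . (a_s_2, a_s_3, a_s_4) = 7/10
  [-1/20, 7/10, -1/10] . (a_s_2, a_s_3, a_s_4) = 7/20
  [-1/5, -1/5, 1] . (a_s_2, a_s_3, a_s_4) = 1/4

Solving yields:
  a_s_2 = 269/312
  a_s_3 = 799/1248
  a_s_4 = 229/416

Starting state is s_4, so the absorption probability is a_s_4 = 229/416.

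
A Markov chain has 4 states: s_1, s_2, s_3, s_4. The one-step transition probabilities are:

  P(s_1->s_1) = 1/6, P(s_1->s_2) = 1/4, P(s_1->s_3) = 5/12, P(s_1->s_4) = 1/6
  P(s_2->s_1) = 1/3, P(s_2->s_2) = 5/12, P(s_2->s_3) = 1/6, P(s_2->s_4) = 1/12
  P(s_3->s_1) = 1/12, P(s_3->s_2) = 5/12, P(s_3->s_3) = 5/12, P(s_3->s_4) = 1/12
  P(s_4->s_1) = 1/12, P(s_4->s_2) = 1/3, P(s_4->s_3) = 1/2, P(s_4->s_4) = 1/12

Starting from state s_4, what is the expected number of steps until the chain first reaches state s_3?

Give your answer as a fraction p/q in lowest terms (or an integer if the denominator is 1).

Let h_i = expected steps to first reach s_3 from state i.
Boundary: h_s_3 = 0.
First-step equations for the other states:
  h_s_1 = 1 + 1/6*h_s_1 + 1/4*h_s_2 + 5/12*h_s_3 + 1/6*h_s_4
  h_s_2 = 1 + 1/3*h_s_1 + 5/12*h_s_2 + 1/6*h_s_3 + 1/12*h_s_4
  h_s_4 = 1 + 1/12*h_s_1 + 1/3*h_s_2 + 1/2*h_s_3 + 1/12*h_s_4

Substituting h_s_3 = 0 and rearranging gives the linear system (I - Q) h = 1:
  [5/6, -1/4, -1/6] . (h_s_1, h_s_2, h_s_4) = 1
  [-1/3, 7/12, -1/12] . (h_s_1, h_s_2, h_s_4) = 1
  [-1/12, -1/3, 11/12] . (h_s_1, h_s_2, h_s_4) = 1

Solving yields:
  h_s_1 = 524/183
  h_s_2 = 228/61
  h_s_4 = 496/183

Starting state is s_4, so the expected hitting time is h_s_4 = 496/183.

Answer: 496/183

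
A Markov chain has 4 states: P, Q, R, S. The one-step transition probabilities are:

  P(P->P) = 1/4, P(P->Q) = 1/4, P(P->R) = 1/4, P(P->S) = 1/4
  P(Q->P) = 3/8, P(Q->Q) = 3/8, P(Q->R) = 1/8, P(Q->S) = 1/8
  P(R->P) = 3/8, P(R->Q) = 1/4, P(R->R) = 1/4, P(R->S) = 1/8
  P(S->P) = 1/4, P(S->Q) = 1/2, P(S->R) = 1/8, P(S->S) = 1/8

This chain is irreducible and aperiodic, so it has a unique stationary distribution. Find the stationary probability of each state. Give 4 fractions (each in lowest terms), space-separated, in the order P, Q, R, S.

The stationary distribution satisfies pi = pi * P, i.e.:
  pi_P = 1/4*pi_P + 3/8*pi_Q + 3/8*pi_R + 1/4*pi_S
  pi_Q = 1/4*pi_P + 3/8*pi_Q + 1/4*pi_R + 1/2*pi_S
  pi_R = 1/4*pi_P + 1/8*pi_Q + 1/4*pi_R + 1/8*pi_S
  pi_S = 1/4*pi_P + 1/8*pi_Q + 1/8*pi_R + 1/8*pi_S
with normalization: pi_P + pi_Q + pi_R + pi_S = 1.

Using the first 3 balance equations plus normalization, the linear system A*pi = b is:
  [-3/4, 3/8, 3/8, 1/4] . pi = 0
  [1/4, -5/8, 1/4, 1/2] . pi = 0
  [1/4, 1/8, -3/4, 1/8] . pi = 0
  [1, 1, 1, 1] . pi = 1

Solving yields:
  pi_P = 23/73
  pi_Q = 170/511
  pi_R = 96/511
  pi_S = 12/73

Verification (pi * P):
  23/73*1/4 + 170/511*3/8 + 96/511*3/8 + 12/73*1/4 = 23/73 = pi_P  (ok)
  23/73*1/4 + 170/511*3/8 + 96/511*1/4 + 12/73*1/2 = 170/511 = pi_Q  (ok)
  23/73*1/4 + 170/511*1/8 + 96/511*1/4 + 12/73*1/8 = 96/511 = pi_R  (ok)
  23/73*1/4 + 170/511*1/8 + 96/511*1/8 + 12/73*1/8 = 12/73 = pi_S  (ok)

Answer: 23/73 170/511 96/511 12/73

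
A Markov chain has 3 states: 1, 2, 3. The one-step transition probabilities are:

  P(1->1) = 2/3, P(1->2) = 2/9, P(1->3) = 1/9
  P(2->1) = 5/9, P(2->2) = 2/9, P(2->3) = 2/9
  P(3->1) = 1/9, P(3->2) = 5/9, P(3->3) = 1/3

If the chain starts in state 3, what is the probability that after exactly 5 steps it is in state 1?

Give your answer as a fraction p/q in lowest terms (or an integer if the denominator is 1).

Computing P^5 by repeated multiplication:
P^1 =
  1: [2/3, 2/9, 1/9]
  2: [5/9, 2/9, 2/9]
  3: [1/9, 5/9, 1/3]
P^2 =
  1: [47/81, 7/27, 13/81]
  2: [14/27, 8/27, 5/27]
  3: [34/81, 1/3, 20/81]
P^3 =
  1: [400/729, 67/243, 128/729]
  2: [43/81, 23/81, 5/27]
  3: [359/729, 74/243, 148/729]
P^4 =
  1: [3533/6561, 614/2187, 1186/6561]
  2: [388/729, 23/81, 134/729]
  3: [3412/6561, 634/2187, 1247/6561]
P^5 =
  1: [31594/59049, 5560/19683, 10775/59049]
  2: [3497/6561, 620/2187, 1204/6561]
  3: [31229/59049, 5621/19683, 10957/59049]

(P^5)[3 -> 1] = 31229/59049

Answer: 31229/59049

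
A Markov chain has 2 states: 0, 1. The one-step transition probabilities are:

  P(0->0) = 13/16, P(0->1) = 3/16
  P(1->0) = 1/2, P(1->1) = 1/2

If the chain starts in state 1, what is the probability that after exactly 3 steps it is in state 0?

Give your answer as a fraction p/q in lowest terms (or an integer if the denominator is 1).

Answer: 361/512

Derivation:
Computing P^3 by repeated multiplication:
P^1 =
  0: [13/16, 3/16]
  1: [1/2, 1/2]
P^2 =
  0: [193/256, 63/256]
  1: [21/32, 11/32]
P^3 =
  0: [3013/4096, 1083/4096]
  1: [361/512, 151/512]

(P^3)[1 -> 0] = 361/512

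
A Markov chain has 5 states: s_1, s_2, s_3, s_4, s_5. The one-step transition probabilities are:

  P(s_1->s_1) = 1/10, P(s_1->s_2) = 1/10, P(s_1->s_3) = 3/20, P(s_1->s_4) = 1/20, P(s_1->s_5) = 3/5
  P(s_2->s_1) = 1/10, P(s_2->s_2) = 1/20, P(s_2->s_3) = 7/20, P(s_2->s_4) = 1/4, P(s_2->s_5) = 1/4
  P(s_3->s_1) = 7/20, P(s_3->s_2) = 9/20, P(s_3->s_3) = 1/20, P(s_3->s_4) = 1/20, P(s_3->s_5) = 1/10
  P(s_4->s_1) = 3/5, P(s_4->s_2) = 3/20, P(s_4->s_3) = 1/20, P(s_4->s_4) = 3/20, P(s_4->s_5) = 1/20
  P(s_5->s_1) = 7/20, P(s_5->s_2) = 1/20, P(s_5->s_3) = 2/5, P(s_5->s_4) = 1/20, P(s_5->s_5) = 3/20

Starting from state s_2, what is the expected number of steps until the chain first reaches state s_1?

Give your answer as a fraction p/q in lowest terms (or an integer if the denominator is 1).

Answer: 58810/16371

Derivation:
Let h_i = expected steps to first reach s_1 from state i.
Boundary: h_s_1 = 0.
First-step equations for the other states:
  h_s_2 = 1 + 1/10*h_s_1 + 1/20*h_s_2 + 7/20*h_s_3 + 1/4*h_s_4 + 1/4*h_s_5
  h_s_3 = 1 + 7/20*h_s_1 + 9/20*h_s_2 + 1/20*h_s_3 + 1/20*h_s_4 + 1/10*h_s_5
  h_s_4 = 1 + 3/5*h_s_1 + 3/20*h_s_2 + 1/20*h_s_3 + 3/20*h_s_4 + 1/20*h_s_5
  h_s_5 = 1 + 7/20*h_s_1 + 1/20*h_s_2 + 2/5*h_s_3 + 1/20*h_s_4 + 3/20*h_s_5

Substituting h_s_1 = 0 and rearranging gives the linear system (I - Q) h = 1:
  [19/20, -7/20, -1/4, -1/4] . (h_s_2, h_s_3, h_s_4, h_s_5) = 1
  [-9/20, 19/20, -1/20, -1/10] . (h_s_2, h_s_3, h_s_4, h_s_5) = 1
  [-3/20, -1/20, 17/20, -1/20] . (h_s_2, h_s_3, h_s_4, h_s_5) = 1
  [-1/20, -2/5, -1/20, 17/20] . (h_s_2, h_s_3, h_s_4, h_s_5) = 1

Solving yields:
  h_s_2 = 58810/16371
  h_s_3 = 52160/16371
  h_s_4 = 11870/5457
  h_s_5 = 49360/16371

Starting state is s_2, so the expected hitting time is h_s_2 = 58810/16371.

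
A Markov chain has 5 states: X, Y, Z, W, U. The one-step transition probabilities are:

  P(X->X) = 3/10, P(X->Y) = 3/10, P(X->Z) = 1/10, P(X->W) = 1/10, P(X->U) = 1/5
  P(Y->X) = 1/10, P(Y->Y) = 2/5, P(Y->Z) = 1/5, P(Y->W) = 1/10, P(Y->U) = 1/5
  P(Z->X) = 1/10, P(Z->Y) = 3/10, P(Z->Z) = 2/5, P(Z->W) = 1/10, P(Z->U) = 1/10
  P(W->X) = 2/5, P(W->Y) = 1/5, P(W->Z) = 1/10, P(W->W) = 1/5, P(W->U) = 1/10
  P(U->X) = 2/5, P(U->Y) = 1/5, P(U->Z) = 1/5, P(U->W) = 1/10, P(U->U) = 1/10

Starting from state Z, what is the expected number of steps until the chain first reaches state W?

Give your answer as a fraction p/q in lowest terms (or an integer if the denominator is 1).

Let h_i = expected steps to first reach W from state i.
Boundary: h_W = 0.
First-step equations for the other states:
  h_X = 1 + 3/10*h_X + 3/10*h_Y + 1/10*h_Z + 1/10*h_W + 1/5*h_U
  h_Y = 1 + 1/10*h_X + 2/5*h_Y + 1/5*h_Z + 1/10*h_W + 1/5*h_U
  h_Z = 1 + 1/10*h_X + 3/10*h_Y + 2/5*h_Z + 1/10*h_W + 1/10*h_U
  h_U = 1 + 2/5*h_X + 1/5*h_Y + 1/5*h_Z + 1/10*h_W + 1/10*h_U

Substituting h_W = 0 and rearranging gives the linear system (I - Q) h = 1:
  [7/10, -3/10, -1/10, -1/5] . (h_X, h_Y, h_Z, h_U) = 1
  [-1/10, 3/5, -1/5, -1/5] . (h_X, h_Y, h_Z, h_U) = 1
  [-1/10, -3/10, 3/5, -1/10] . (h_X, h_Y, h_Z, h_U) = 1
  [-2/5, -1/5, -1/5, 9/10] . (h_X, h_Y, h_Z, h_U) = 1

Solving yields:
  h_X = 10
  h_Y = 10
  h_Z = 10
  h_U = 10

Starting state is Z, so the expected hitting time is h_Z = 10.

Answer: 10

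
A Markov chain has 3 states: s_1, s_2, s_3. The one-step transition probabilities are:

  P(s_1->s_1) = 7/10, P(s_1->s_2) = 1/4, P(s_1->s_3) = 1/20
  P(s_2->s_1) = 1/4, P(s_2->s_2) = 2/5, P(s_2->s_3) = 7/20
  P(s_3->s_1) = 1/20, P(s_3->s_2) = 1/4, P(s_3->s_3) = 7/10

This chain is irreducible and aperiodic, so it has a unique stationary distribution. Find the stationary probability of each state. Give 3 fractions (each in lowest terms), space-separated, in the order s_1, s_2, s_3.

Answer: 37/119 5/17 47/119

Derivation:
The stationary distribution satisfies pi = pi * P, i.e.:
  pi_s_1 = 7/10*pi_s_1 + 1/4*pi_s_2 + 1/20*pi_s_3
  pi_s_2 = 1/4*pi_s_1 + 2/5*pi_s_2 + 1/4*pi_s_3
  pi_s_3 = 1/20*pi_s_1 + 7/20*pi_s_2 + 7/10*pi_s_3
with normalization: pi_s_1 + pi_s_2 + pi_s_3 = 1.

Using the first 2 balance equations plus normalization, the linear system A*pi = b is:
  [-3/10, 1/4, 1/20] . pi = 0
  [1/4, -3/5, 1/4] . pi = 0
  [1, 1, 1] . pi = 1

Solving yields:
  pi_s_1 = 37/119
  pi_s_2 = 5/17
  pi_s_3 = 47/119

Verification (pi * P):
  37/119*7/10 + 5/17*1/4 + 47/119*1/20 = 37/119 = pi_s_1  (ok)
  37/119*1/4 + 5/17*2/5 + 47/119*1/4 = 5/17 = pi_s_2  (ok)
  37/119*1/20 + 5/17*7/20 + 47/119*7/10 = 47/119 = pi_s_3  (ok)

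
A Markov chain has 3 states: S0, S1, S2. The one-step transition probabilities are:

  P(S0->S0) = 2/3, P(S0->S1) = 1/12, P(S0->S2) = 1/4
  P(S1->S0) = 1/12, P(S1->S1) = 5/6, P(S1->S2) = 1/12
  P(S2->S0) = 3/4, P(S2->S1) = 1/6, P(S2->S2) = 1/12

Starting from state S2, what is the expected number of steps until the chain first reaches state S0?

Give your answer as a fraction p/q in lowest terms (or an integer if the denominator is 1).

Answer: 12/5

Derivation:
Let h_i = expected steps to first reach S0 from state i.
Boundary: h_S0 = 0.
First-step equations for the other states:
  h_S1 = 1 + 1/12*h_S0 + 5/6*h_S1 + 1/12*h_S2
  h_S2 = 1 + 3/4*h_S0 + 1/6*h_S1 + 1/12*h_S2

Substituting h_S0 = 0 and rearranging gives the linear system (I - Q) h = 1:
  [1/6, -1/12] . (h_S1, h_S2) = 1
  [-1/6, 11/12] . (h_S1, h_S2) = 1

Solving yields:
  h_S1 = 36/5
  h_S2 = 12/5

Starting state is S2, so the expected hitting time is h_S2 = 12/5.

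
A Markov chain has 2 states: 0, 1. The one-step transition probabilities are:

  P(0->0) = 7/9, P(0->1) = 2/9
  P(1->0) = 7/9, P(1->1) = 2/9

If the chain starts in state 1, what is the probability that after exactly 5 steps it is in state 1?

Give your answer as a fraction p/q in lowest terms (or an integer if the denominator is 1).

Computing P^5 by repeated multiplication:
P^1 =
  0: [7/9, 2/9]
  1: [7/9, 2/9]
P^2 =
  0: [7/9, 2/9]
  1: [7/9, 2/9]
P^3 =
  0: [7/9, 2/9]
  1: [7/9, 2/9]
P^4 =
  0: [7/9, 2/9]
  1: [7/9, 2/9]
P^5 =
  0: [7/9, 2/9]
  1: [7/9, 2/9]

(P^5)[1 -> 1] = 2/9

Answer: 2/9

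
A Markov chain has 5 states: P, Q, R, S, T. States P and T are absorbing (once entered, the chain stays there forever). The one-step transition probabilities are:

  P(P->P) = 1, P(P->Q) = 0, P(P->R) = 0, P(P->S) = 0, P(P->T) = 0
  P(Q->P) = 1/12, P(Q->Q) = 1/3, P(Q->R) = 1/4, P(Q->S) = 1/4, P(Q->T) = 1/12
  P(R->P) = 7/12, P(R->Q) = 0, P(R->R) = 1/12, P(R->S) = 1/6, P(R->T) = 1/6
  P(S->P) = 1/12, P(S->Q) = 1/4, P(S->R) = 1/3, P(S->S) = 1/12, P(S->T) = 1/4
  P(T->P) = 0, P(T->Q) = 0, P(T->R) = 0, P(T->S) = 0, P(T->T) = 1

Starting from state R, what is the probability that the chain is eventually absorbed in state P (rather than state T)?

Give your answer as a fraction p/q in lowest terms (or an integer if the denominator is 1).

Answer: 575/787

Derivation:
Let a_i = P(absorbed in P | start in state i).
Boundary conditions: a_P = 1, a_T = 0.
For each transient state i, a_i = sum_j P(i->j) * a_j:
  a_Q = 1/12*a_P + 1/3*a_Q + 1/4*a_R + 1/4*a_S + 1/12*a_T
  a_R = 7/12*a_P + 0*a_Q + 1/12*a_R + 1/6*a_S + 1/6*a_T
  a_S = 1/12*a_P + 1/4*a_Q + 1/3*a_R + 1/12*a_S + 1/4*a_T

Substituting a_P = 1 and a_T = 0, rearrange to (I - Q) a = r where r[i] = P(i -> P):
  [2/3, -1/4, -1/4] . (a_Q, a_R, a_S) = 1/12
  [0, 11/12, -1/6] . (a_Q, a_R, a_S) = 7/12
  [-1/4, -1/3, 11/12] . (a_Q, a_R, a_S) = 1/12

Solving yields:
  a_Q = 467/787
  a_R = 575/787
  a_S = 408/787

Starting state is R, so the absorption probability is a_R = 575/787.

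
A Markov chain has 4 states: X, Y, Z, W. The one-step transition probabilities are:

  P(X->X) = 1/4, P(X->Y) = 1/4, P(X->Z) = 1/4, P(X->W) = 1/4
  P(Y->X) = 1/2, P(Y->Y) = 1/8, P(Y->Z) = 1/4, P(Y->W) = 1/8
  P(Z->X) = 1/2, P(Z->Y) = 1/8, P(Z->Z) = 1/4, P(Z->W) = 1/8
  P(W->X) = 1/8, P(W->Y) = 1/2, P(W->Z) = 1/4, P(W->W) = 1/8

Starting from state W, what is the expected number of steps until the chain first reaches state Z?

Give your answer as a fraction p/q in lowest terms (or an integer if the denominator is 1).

Answer: 4

Derivation:
Let h_i = expected steps to first reach Z from state i.
Boundary: h_Z = 0.
First-step equations for the other states:
  h_X = 1 + 1/4*h_X + 1/4*h_Y + 1/4*h_Z + 1/4*h_W
  h_Y = 1 + 1/2*h_X + 1/8*h_Y + 1/4*h_Z + 1/8*h_W
  h_W = 1 + 1/8*h_X + 1/2*h_Y + 1/4*h_Z + 1/8*h_W

Substituting h_Z = 0 and rearranging gives the linear system (I - Q) h = 1:
  [3/4, -1/4, -1/4] . (h_X, h_Y, h_W) = 1
  [-1/2, 7/8, -1/8] . (h_X, h_Y, h_W) = 1
  [-1/8, -1/2, 7/8] . (h_X, h_Y, h_W) = 1

Solving yields:
  h_X = 4
  h_Y = 4
  h_W = 4

Starting state is W, so the expected hitting time is h_W = 4.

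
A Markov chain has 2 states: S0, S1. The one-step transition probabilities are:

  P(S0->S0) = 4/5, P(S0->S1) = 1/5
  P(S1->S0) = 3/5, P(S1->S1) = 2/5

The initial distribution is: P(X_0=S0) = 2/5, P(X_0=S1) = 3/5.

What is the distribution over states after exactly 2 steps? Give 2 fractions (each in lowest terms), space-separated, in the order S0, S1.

Propagating the distribution step by step (d_{t+1} = d_t * P):
d_0 = (S0=2/5, S1=3/5)
  d_1[S0] = 2/5*4/5 + 3/5*3/5 = 17/25
  d_1[S1] = 2/5*1/5 + 3/5*2/5 = 8/25
d_1 = (S0=17/25, S1=8/25)
  d_2[S0] = 17/25*4/5 + 8/25*3/5 = 92/125
  d_2[S1] = 17/25*1/5 + 8/25*2/5 = 33/125
d_2 = (S0=92/125, S1=33/125)

Answer: 92/125 33/125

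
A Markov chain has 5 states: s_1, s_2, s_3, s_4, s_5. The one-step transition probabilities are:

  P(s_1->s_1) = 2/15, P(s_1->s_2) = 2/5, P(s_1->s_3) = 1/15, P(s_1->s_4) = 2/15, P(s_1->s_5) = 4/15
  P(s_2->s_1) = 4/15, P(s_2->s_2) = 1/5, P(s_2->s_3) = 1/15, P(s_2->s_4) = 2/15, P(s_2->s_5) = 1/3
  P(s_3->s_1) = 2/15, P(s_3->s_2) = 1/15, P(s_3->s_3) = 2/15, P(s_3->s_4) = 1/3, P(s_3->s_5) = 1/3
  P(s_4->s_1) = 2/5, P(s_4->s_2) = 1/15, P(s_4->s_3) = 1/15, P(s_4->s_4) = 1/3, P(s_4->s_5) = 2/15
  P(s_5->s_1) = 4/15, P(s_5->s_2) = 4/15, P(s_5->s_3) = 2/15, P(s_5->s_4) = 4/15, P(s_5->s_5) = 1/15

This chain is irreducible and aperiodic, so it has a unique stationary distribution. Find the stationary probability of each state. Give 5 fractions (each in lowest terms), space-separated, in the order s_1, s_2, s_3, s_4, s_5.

Answer: 14052/55883 430/1927 4848/55883 12524/55883 11989/55883

Derivation:
The stationary distribution satisfies pi = pi * P, i.e.:
  pi_s_1 = 2/15*pi_s_1 + 4/15*pi_s_2 + 2/15*pi_s_3 + 2/5*pi_s_4 + 4/15*pi_s_5
  pi_s_2 = 2/5*pi_s_1 + 1/5*pi_s_2 + 1/15*pi_s_3 + 1/15*pi_s_4 + 4/15*pi_s_5
  pi_s_3 = 1/15*pi_s_1 + 1/15*pi_s_2 + 2/15*pi_s_3 + 1/15*pi_s_4 + 2/15*pi_s_5
  pi_s_4 = 2/15*pi_s_1 + 2/15*pi_s_2 + 1/3*pi_s_3 + 1/3*pi_s_4 + 4/15*pi_s_5
  pi_s_5 = 4/15*pi_s_1 + 1/3*pi_s_2 + 1/3*pi_s_3 + 2/15*pi_s_4 + 1/15*pi_s_5
with normalization: pi_s_1 + pi_s_2 + pi_s_3 + pi_s_4 + pi_s_5 = 1.

Using the first 4 balance equations plus normalization, the linear system A*pi = b is:
  [-13/15, 4/15, 2/15, 2/5, 4/15] . pi = 0
  [2/5, -4/5, 1/15, 1/15, 4/15] . pi = 0
  [1/15, 1/15, -13/15, 1/15, 2/15] . pi = 0
  [2/15, 2/15, 1/3, -2/3, 4/15] . pi = 0
  [1, 1, 1, 1, 1] . pi = 1

Solving yields:
  pi_s_1 = 14052/55883
  pi_s_2 = 430/1927
  pi_s_3 = 4848/55883
  pi_s_4 = 12524/55883
  pi_s_5 = 11989/55883

Verification (pi * P):
  14052/55883*2/15 + 430/1927*4/15 + 4848/55883*2/15 + 12524/55883*2/5 + 11989/55883*4/15 = 14052/55883 = pi_s_1  (ok)
  14052/55883*2/5 + 430/1927*1/5 + 4848/55883*1/15 + 12524/55883*1/15 + 11989/55883*4/15 = 430/1927 = pi_s_2  (ok)
  14052/55883*1/15 + 430/1927*1/15 + 4848/55883*2/15 + 12524/55883*1/15 + 11989/55883*2/15 = 4848/55883 = pi_s_3  (ok)
  14052/55883*2/15 + 430/1927*2/15 + 4848/55883*1/3 + 12524/55883*1/3 + 11989/55883*4/15 = 12524/55883 = pi_s_4  (ok)
  14052/55883*4/15 + 430/1927*1/3 + 4848/55883*1/3 + 12524/55883*2/15 + 11989/55883*1/15 = 11989/55883 = pi_s_5  (ok)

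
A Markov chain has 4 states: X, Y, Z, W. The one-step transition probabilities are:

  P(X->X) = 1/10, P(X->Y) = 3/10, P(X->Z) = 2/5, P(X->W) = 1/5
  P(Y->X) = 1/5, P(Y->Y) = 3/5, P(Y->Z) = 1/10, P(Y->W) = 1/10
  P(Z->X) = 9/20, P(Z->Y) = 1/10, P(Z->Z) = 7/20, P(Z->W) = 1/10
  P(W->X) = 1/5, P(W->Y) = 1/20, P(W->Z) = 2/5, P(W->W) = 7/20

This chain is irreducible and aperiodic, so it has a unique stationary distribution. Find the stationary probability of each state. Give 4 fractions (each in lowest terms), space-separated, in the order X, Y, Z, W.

The stationary distribution satisfies pi = pi * P, i.e.:
  pi_X = 1/10*pi_X + 1/5*pi_Y + 9/20*pi_Z + 1/5*pi_W
  pi_Y = 3/10*pi_X + 3/5*pi_Y + 1/10*pi_Z + 1/20*pi_W
  pi_Z = 2/5*pi_X + 1/10*pi_Y + 7/20*pi_Z + 2/5*pi_W
  pi_W = 1/5*pi_X + 1/10*pi_Y + 1/10*pi_Z + 7/20*pi_W
with normalization: pi_X + pi_Y + pi_Z + pi_W = 1.

Using the first 3 balance equations plus normalization, the linear system A*pi = b is:
  [-9/10, 1/5, 9/20, 1/5] . pi = 0
  [3/10, -2/5, 1/10, 1/20] . pi = 0
  [2/5, 1/10, -13/20, 2/5] . pi = 0
  [1, 1, 1, 1] . pi = 1

Solving yields:
  pi_X = 1/4
  pi_Y = 17/60
  pi_Z = 3/10
  pi_W = 1/6

Verification (pi * P):
  1/4*1/10 + 17/60*1/5 + 3/10*9/20 + 1/6*1/5 = 1/4 = pi_X  (ok)
  1/4*3/10 + 17/60*3/5 + 3/10*1/10 + 1/6*1/20 = 17/60 = pi_Y  (ok)
  1/4*2/5 + 17/60*1/10 + 3/10*7/20 + 1/6*2/5 = 3/10 = pi_Z  (ok)
  1/4*1/5 + 17/60*1/10 + 3/10*1/10 + 1/6*7/20 = 1/6 = pi_W  (ok)

Answer: 1/4 17/60 3/10 1/6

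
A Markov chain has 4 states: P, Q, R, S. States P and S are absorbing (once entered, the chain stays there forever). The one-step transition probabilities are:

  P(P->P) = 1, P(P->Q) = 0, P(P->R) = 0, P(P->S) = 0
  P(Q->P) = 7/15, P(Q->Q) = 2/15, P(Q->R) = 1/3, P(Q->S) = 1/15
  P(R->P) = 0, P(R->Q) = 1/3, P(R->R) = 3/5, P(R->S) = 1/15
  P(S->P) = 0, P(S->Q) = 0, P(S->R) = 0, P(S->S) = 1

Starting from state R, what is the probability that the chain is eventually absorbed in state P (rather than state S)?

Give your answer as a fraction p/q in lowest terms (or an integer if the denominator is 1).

Let a_i = P(absorbed in P | start in state i).
Boundary conditions: a_P = 1, a_S = 0.
For each transient state i, a_i = sum_j P(i->j) * a_j:
  a_Q = 7/15*a_P + 2/15*a_Q + 1/3*a_R + 1/15*a_S
  a_R = 0*a_P + 1/3*a_Q + 3/5*a_R + 1/15*a_S

Substituting a_P = 1 and a_S = 0, rearrange to (I - Q) a = r where r[i] = P(i -> P):
  [13/15, -1/3] . (a_Q, a_R) = 7/15
  [-1/3, 2/5] . (a_Q, a_R) = 0

Solving yields:
  a_Q = 42/53
  a_R = 35/53

Starting state is R, so the absorption probability is a_R = 35/53.

Answer: 35/53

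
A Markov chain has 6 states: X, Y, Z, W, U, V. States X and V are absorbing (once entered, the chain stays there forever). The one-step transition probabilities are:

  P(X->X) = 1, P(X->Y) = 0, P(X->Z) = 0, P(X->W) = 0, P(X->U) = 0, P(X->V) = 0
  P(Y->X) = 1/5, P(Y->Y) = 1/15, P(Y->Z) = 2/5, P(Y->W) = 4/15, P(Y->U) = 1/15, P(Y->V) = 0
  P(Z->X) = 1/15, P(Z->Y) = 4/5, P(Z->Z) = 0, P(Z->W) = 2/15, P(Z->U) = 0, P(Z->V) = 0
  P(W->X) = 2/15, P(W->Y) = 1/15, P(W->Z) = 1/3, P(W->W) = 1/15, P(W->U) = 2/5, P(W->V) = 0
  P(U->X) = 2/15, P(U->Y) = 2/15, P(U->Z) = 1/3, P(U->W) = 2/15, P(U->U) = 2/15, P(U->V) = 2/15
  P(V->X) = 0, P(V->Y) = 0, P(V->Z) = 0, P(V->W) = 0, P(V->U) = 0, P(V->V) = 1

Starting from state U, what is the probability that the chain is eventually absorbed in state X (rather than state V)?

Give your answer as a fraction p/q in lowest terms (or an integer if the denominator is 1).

Let a_i = P(absorbed in X | start in state i).
Boundary conditions: a_X = 1, a_V = 0.
For each transient state i, a_i = sum_j P(i->j) * a_j:
  a_Y = 1/5*a_X + 1/15*a_Y + 2/5*a_Z + 4/15*a_W + 1/15*a_U + 0*a_V
  a_Z = 1/15*a_X + 4/5*a_Y + 0*a_Z + 2/15*a_W + 0*a_U + 0*a_V
  a_W = 2/15*a_X + 1/15*a_Y + 1/3*a_Z + 1/15*a_W + 2/5*a_U + 0*a_V
  a_U = 2/15*a_X + 2/15*a_Y + 1/3*a_Z + 2/15*a_W + 2/15*a_U + 2/15*a_V

Substituting a_X = 1 and a_V = 0, rearrange to (I - Q) a = r where r[i] = P(i -> X):
  [14/15, -2/5, -4/15, -1/15] . (a_Y, a_Z, a_W, a_U) = 1/5
  [-4/5, 1, -2/15, 0] . (a_Y, a_Z, a_W, a_U) = 1/15
  [-1/15, -1/3, 14/15, -2/5] . (a_Y, a_Z, a_W, a_U) = 2/15
  [-2/15, -1/3, -2/15, 13/15] . (a_Y, a_Z, a_W, a_U) = 2/15

Solving yields:
  a_Y = 736/815
  a_Z = 2947/3260
  a_W = 5617/6520
  a_U = 126/163

Starting state is U, so the absorption probability is a_U = 126/163.

Answer: 126/163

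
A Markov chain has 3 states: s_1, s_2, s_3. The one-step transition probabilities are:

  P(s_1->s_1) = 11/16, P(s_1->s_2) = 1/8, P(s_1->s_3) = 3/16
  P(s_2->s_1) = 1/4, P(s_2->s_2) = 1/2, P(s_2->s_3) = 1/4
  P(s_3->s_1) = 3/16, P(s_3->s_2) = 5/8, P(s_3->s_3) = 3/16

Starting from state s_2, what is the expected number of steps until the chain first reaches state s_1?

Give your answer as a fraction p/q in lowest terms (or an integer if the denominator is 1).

Answer: 17/4

Derivation:
Let h_i = expected steps to first reach s_1 from state i.
Boundary: h_s_1 = 0.
First-step equations for the other states:
  h_s_2 = 1 + 1/4*h_s_1 + 1/2*h_s_2 + 1/4*h_s_3
  h_s_3 = 1 + 3/16*h_s_1 + 5/8*h_s_2 + 3/16*h_s_3

Substituting h_s_1 = 0 and rearranging gives the linear system (I - Q) h = 1:
  [1/2, -1/4] . (h_s_2, h_s_3) = 1
  [-5/8, 13/16] . (h_s_2, h_s_3) = 1

Solving yields:
  h_s_2 = 17/4
  h_s_3 = 9/2

Starting state is s_2, so the expected hitting time is h_s_2 = 17/4.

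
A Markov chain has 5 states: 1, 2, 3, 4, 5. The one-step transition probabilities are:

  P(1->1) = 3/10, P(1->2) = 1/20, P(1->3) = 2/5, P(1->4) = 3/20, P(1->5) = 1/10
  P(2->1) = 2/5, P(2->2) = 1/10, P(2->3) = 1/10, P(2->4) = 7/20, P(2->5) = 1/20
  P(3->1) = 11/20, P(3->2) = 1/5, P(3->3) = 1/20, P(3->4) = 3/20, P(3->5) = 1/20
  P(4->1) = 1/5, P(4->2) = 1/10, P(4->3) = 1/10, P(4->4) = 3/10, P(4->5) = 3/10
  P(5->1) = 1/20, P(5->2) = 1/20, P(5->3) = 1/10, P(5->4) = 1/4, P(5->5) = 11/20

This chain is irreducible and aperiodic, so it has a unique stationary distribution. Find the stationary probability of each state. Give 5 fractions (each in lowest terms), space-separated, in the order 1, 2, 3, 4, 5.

Answer: 8312/30833 8486/92499 15934/92499 1903/8409 22210/92499

Derivation:
The stationary distribution satisfies pi = pi * P, i.e.:
  pi_1 = 3/10*pi_1 + 2/5*pi_2 + 11/20*pi_3 + 1/5*pi_4 + 1/20*pi_5
  pi_2 = 1/20*pi_1 + 1/10*pi_2 + 1/5*pi_3 + 1/10*pi_4 + 1/20*pi_5
  pi_3 = 2/5*pi_1 + 1/10*pi_2 + 1/20*pi_3 + 1/10*pi_4 + 1/10*pi_5
  pi_4 = 3/20*pi_1 + 7/20*pi_2 + 3/20*pi_3 + 3/10*pi_4 + 1/4*pi_5
  pi_5 = 1/10*pi_1 + 1/20*pi_2 + 1/20*pi_3 + 3/10*pi_4 + 11/20*pi_5
with normalization: pi_1 + pi_2 + pi_3 + pi_4 + pi_5 = 1.

Using the first 4 balance equations plus normalization, the linear system A*pi = b is:
  [-7/10, 2/5, 11/20, 1/5, 1/20] . pi = 0
  [1/20, -9/10, 1/5, 1/10, 1/20] . pi = 0
  [2/5, 1/10, -19/20, 1/10, 1/10] . pi = 0
  [3/20, 7/20, 3/20, -7/10, 1/4] . pi = 0
  [1, 1, 1, 1, 1] . pi = 1

Solving yields:
  pi_1 = 8312/30833
  pi_2 = 8486/92499
  pi_3 = 15934/92499
  pi_4 = 1903/8409
  pi_5 = 22210/92499

Verification (pi * P):
  8312/30833*3/10 + 8486/92499*2/5 + 15934/92499*11/20 + 1903/8409*1/5 + 22210/92499*1/20 = 8312/30833 = pi_1  (ok)
  8312/30833*1/20 + 8486/92499*1/10 + 15934/92499*1/5 + 1903/8409*1/10 + 22210/92499*1/20 = 8486/92499 = pi_2  (ok)
  8312/30833*2/5 + 8486/92499*1/10 + 15934/92499*1/20 + 1903/8409*1/10 + 22210/92499*1/10 = 15934/92499 = pi_3  (ok)
  8312/30833*3/20 + 8486/92499*7/20 + 15934/92499*3/20 + 1903/8409*3/10 + 22210/92499*1/4 = 1903/8409 = pi_4  (ok)
  8312/30833*1/10 + 8486/92499*1/20 + 15934/92499*1/20 + 1903/8409*3/10 + 22210/92499*11/20 = 22210/92499 = pi_5  (ok)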